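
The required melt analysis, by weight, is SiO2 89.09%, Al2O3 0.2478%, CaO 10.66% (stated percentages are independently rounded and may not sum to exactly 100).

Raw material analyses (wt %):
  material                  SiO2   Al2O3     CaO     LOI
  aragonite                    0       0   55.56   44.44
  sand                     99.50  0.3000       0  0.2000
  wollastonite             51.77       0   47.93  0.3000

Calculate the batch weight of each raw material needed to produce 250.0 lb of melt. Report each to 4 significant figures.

The whole derivation keeps exact precision throughout — rounding to 4 significant digits applies to each working value as printed — a single rounding yields each reported number — the derived quantities are rebuilt using the weight values on 250.0 lb of glass in full precision (three oxide percentages, yield, LOI, the totals, net glass mass), as written in problem or answer.
Oxide-by-oxide targets in 250.0 lb melt:
  SiO2: 89.09% × 250.0 = 222.7 lb
  Al2O3: 0.2478% × 250.0 = 0.6195 lb
  CaO: 10.66% × 250.0 = 26.65 lb
Sums-versus-targets review working from each reported weight, on the stated basis (every target is met by its sum modulo rounding of the values):
  SiO2: 206.5·0.9950 + 33.33·0.5177 = 222.7 lb (target 222.7 lb)
  Al2O3: 206.5·0.003000 = 0.6195 lb (target 0.6195 lb)
  CaO: 19.21·0.5556 + 33.33·0.4793 = 26.65 lb (target 26.65 lb)
Glass-mass closure: batch total minus LOI = 250.0 lb (summing oxide targets gives 250.0 lb; versus the stated basis of 250.0 lb — rounding explains the deltas).
Batch total: Σ batch = 259.0 lb; LOI loss = Σ batch·LOI = 9.050 lb; yield: glass divided by total = 96.51%.

Batch per 250.0 lb melt:
  aragonite: 19.21 lb
  sand: 206.5 lb
  wollastonite: 33.33 lb
Total batch = 259.0 lb; LOI loss = 9.050 lb; yield = 96.51%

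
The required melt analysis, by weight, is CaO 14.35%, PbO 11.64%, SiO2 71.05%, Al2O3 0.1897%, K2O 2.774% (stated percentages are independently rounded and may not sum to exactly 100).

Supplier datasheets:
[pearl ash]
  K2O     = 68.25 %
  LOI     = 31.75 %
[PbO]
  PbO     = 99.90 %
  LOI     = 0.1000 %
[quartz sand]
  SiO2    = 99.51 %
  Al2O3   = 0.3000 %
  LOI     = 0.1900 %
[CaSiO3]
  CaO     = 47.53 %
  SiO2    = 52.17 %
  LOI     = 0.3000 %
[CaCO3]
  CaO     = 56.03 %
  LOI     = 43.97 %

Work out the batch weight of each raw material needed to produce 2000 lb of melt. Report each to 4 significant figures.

Batch per 2000 lb melt:
  pearl ash: 81.29 lb
  PbO: 233.0 lb
  quartz sand: 1265 lb
  CaSiO3: 311.5 lb
  CaCO3: 247.9 lb
Total batch = 2139 lb; LOI loss = 138.4 lb; yield = 93.53%

Each numeric step keeps full float precision throughout — intermediates appear (rounded to 4 significant figures) within the worked lines — every reported value is rounded a single time — derived quantities (net glass mass, LOI, the yield, five oxide percentages, the totals) are rebuilt starting from the weights per 2000 lb of glass at full float precision, as given in the problem or the answer.
Oxide mass targets, per 2000 lb melt:
  CaO: 14.35% × 2000 = 287.0 lb
  PbO: 11.64% × 2000 = 232.8 lb
  SiO2: 71.05% × 2000 = 1421 lb
  Al2O3: 0.1897% × 2000 = 3.794 lb
  K2O: 2.774% × 2000 = 55.48 lb
Sums-versus-targets review given the weights on record, under the basis named above (oxide sums agree with the targets net of answer rounding effects):
  CaO: 311.5·0.4753 + 247.9·0.5603 = 287.0 lb (target 287.0 lb)
  PbO: 233.0·0.9990 = 232.8 lb (target 232.8 lb)
  SiO2: 1265·0.9951 + 311.5·0.5217 = 1421 lb (target 1421 lb)
  Al2O3: 1265·0.003000 = 3.795 lb (target 3.794 lb)
  K2O: 81.29·0.6825 = 55.48 lb (target 55.48 lb)
Glass-mass sanity pass: total batch − LOI = 2000 lb (summing oxide targets gives 2000 lb; basis as stated: 2000 lb — differing by rounding only).
Batch total: Σ batch = 2139 lb; Σ batch·LOI gives LOI loss = 138.4 lb; yield = glass ÷ total batch = 93.53%.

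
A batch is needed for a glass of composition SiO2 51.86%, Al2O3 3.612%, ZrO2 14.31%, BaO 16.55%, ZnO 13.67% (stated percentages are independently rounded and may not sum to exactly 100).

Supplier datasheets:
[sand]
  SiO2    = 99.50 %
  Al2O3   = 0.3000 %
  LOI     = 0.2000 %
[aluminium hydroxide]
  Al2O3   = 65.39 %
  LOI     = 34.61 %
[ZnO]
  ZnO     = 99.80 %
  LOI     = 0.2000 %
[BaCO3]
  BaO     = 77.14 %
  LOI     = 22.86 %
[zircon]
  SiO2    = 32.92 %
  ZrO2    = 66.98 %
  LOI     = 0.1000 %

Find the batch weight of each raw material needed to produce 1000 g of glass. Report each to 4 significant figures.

Values along the way are shown with 4-significant-figure rounding as written — each numeric step holds full precision from start to finish; each reported result receives exactly one rounding; all derived quantities (glass mass, yield, LOI, totals, five oxide percentages) are recomputed using the weight values at 1000 g of glass at exact precision, as written in the problem or the answer.
The oxide mass targets at 1000 g glass:
  SiO2: 51.86% × 1000 = 518.6 g
  Al2O3: 3.612% × 1000 = 36.12 g
  ZrO2: 14.31% × 1000 = 143.1 g
  BaO: 16.55% × 1000 = 165.5 g
  ZnO: 13.67% × 1000 = 136.7 g
Mass-balance tally per oxide working from each reported weight, at the basis given (oxide sums agree with the targets within answer rounding):
  SiO2: 450.5·0.9950 + 213.6·0.3292 = 518.6 g (target 518.6 g)
  Al2O3: 450.5·0.003000 + 53.17·0.6539 = 36.12 g (target 36.12 g)
  ZrO2: 213.6·0.6698 = 143.1 g (target 143.1 g)
  BaO: 214.5·0.7714 = 165.5 g (target 165.5 g)
  ZnO: 137.0·0.9980 = 136.7 g (target 136.7 g)
The glass-mass cross-check: batch Σ − ignition loss = 999.9 g (the Σ of target masses is 1000 g; basis as stated: 1000 g — any gap is answer rounding).
Adding the batch up: Σ batch = 1069 g; Σ batch·LOI gives LOI loss = 68.83 g; yield, glass over the total, = 93.56%.

Batch per 1000 g glass:
  sand: 450.5 g
  aluminium hydroxide: 53.17 g
  ZnO: 137.0 g
  BaCO3: 214.5 g
  zircon: 213.6 g
Total batch = 1069 g; LOI loss = 68.83 g; yield = 93.56%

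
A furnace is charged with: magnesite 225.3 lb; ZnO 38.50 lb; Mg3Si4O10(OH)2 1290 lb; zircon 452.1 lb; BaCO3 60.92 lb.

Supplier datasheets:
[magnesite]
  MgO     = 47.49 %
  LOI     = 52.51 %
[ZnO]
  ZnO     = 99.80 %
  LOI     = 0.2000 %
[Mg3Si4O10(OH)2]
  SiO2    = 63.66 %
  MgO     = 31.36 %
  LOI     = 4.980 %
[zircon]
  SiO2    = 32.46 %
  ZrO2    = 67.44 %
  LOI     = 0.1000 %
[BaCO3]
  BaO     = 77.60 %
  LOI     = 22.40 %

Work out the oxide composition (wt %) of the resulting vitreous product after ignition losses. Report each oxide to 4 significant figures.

All internal work carries exact precision throughout — working values appear, with 4-significant-figure rounding, between the steps — each reported result is rounded a single time. The derived quantities (LOI, five oxide percentages, totals, net glass mass, yield) are recomputed in full float precision from the weighed amounts for 1870 lb of glass as written in either problem or answer.
Mass of each oxide from the mix:
  SiO2: 1290·0.6366 + 452.1·0.3246 = 968.0 lb
  MgO: 225.3·0.4749 + 1290·0.3136 = 511.5 lb
  ZrO2: 452.1·0.6744 = 304.9 lb
  ZnO: 38.50·0.9980 = 38.42 lb
  BaO: 60.92·0.7760 = 47.27 lb
LOI: 225.3·0.5251 + 38.50·0.002000 + 1290·0.04980 + 452.1·0.001000 + 60.92·0.2240 = 196.7 lb
The glass mass, total less LOI, = 2067 − 196.7 = 1870 lb (= Σ oxide masses)
wt %: oxide over glass, times 100

Glass mass = 1870 lb (batch 2067 − LOI 196.7).
Composition: SiO2 51.76%, MgO 27.35%, ZrO2 16.30%, ZnO 2.055%, BaO 2.528%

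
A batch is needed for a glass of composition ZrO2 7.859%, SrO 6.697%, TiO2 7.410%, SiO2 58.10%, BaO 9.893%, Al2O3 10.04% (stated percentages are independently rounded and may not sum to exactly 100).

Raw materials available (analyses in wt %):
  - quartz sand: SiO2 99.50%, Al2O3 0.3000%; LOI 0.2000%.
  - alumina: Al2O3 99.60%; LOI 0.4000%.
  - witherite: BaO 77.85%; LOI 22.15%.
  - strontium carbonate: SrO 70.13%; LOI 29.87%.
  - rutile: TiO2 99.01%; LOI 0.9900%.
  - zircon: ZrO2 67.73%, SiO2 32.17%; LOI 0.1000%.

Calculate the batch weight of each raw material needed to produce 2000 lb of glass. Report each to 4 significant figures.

Batch per 2000 lb glass:
  quartz sand: 1093 lb
  alumina: 198.3 lb
  witherite: 254.2 lb
  strontium carbonate: 191.0 lb
  rutile: 149.7 lb
  zircon: 232.1 lb
Total batch = 2118 lb; LOI loss = 118.1 lb; yield = 94.43%

Rounding to four significant digits governs each intermediate as shown — each numeric step keeps full float precision at all times — each reported result sees exactly one rounding. The derived quantities (six oxide percentages, the yield, ignition loss, glass mass, the totals) are rebuilt from the weighed amounts at 2000 lb of glass at full float precision as written in problem or answer.
Per-oxide target masses for 2000 lb glass:
  ZrO2: 7.859% × 2000 = 157.2 lb
  SrO: 6.697% × 2000 = 133.9 lb
  TiO2: 7.410% × 2000 = 148.2 lb
  SiO2: 58.10% × 2000 = 1162 lb
  BaO: 9.893% × 2000 = 197.9 lb
  Al2O3: 10.04% × 2000 = 200.8 lb
Verifying the oxide balance with the batch weights as given, for the quoted basis mass (sums match the target masses within answer rounding):
  ZrO2: 232.1·0.6773 = 157.2 lb (target 157.2 lb)
  SrO: 191.0·0.7013 = 133.9 lb (target 133.9 lb)
  TiO2: 149.7·0.9901 = 148.2 lb (target 148.2 lb)
  SiO2: 1093·0.9950 + 232.1·0.3217 = 1162 lb (target 1162 lb)
  BaO: 254.2·0.7785 = 197.9 lb (target 197.9 lb)
  Al2O3: 1093·0.003000 + 198.3·0.9960 = 200.8 lb (target 200.8 lb)
Glass mass check: batch total minus LOI = 2000 lb (oxide target masses add up to 2000 lb; stated basis 2000 lb — deltas are rounding alone).
Whole-batch sum: Σ batch = 2118 lb; LOI loss = Σ batch·LOI = 118.1 lb; as yield: glass ÷ batch → 94.43%.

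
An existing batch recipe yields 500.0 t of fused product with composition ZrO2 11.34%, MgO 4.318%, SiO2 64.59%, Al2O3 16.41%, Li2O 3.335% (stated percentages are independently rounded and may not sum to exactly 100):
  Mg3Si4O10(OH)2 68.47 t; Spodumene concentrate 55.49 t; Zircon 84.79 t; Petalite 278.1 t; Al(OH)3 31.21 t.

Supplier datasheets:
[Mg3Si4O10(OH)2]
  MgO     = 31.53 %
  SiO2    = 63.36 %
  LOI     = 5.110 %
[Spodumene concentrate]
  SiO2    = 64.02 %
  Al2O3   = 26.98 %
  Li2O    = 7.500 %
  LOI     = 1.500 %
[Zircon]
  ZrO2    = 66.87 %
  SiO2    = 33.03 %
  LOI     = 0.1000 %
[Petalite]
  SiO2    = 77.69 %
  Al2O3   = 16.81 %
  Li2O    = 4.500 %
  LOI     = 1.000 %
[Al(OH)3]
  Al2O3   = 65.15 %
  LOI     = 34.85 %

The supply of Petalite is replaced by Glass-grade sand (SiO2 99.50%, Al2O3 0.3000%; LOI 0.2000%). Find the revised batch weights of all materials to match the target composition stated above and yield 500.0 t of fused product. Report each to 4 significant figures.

The intermediate values are displayed rounded to four significant digits in the printout — the working math maintains full precision at each step; each reported figure is rounded just once. Derived quantities are recomputed starting from the weights for 500.0 t of glass in exact precision (five oxide percentages, the yield, LOI, glass mass, totals), precisely as stated by the problem or answer text.
Target masses of each oxide per 500.0 t fused product:
  ZrO2: 11.34% × 500.0 = 56.70 t
  MgO: 4.318% × 500.0 = 21.59 t
  SiO2: 64.59% × 500.0 = 323.0 t
  Al2O3: 16.41% × 500.0 = 82.05 t
  Li2O: 3.335% × 500.0 = 16.68 t
Oxide-by-oxide audit with the batch weights as given, for the quoted basis mass (delivered sums recover each target within answer rounding):
  ZrO2: 84.79·0.6687 = 56.70 t (target 56.70 t)
  MgO: 68.47·0.3153 = 21.59 t (target 21.59 t)
  SiO2: 68.47·0.6336 + 222.3·0.6402 + 84.79·0.3303 + 109.8·0.9950 = 323.0 t (target 323.0 t)
  Al2O3: 222.3·0.2698 + 109.8·0.003000 + 33.36·0.6515 = 82.04 t (target 82.05 t)
  Li2O: 222.3·0.07500 = 16.67 t (target 16.68 t)
Glass mass check: batch Σ − ignition loss = 500.0 t (oxide target masses add up to 500.0 t; versus the stated basis of 500.0 t — deltas are rounding alone).
Summing the batch: Σ batch = 518.7 t; ignition loss, Σ(batch × LOI) = 18.76 t; the yield ratio, glass ÷ batch: 96.38%.

Revised batch per 500.0 t fused product:
  Mg3Si4O10(OH)2: 68.47 t
  Spodumene concentrate: 222.3 t
  Zircon: 84.79 t
  Glass-grade sand: 109.8 t
  Al(OH)3: 33.36 t
Total batch = 518.7 t; LOI loss = 18.76 t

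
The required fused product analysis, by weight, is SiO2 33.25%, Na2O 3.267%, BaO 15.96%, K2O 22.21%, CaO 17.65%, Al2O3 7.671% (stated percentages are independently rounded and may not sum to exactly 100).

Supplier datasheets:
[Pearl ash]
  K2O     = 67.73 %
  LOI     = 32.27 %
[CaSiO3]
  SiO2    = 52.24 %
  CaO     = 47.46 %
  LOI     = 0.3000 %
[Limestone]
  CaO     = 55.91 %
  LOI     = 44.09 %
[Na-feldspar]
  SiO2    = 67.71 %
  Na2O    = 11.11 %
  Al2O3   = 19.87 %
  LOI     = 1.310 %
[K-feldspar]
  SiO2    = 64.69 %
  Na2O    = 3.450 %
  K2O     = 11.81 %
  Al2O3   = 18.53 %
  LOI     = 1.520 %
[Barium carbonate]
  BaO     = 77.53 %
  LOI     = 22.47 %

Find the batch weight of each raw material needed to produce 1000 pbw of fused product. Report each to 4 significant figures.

Each numeric step runs at exact precision from start to finish. Working values are printed (rounded to 4 significant digits) as written; every reported figure carries a single rounding; derived quantities (the yield, net glass mass, LOI, totals, the six compositions) are rebuilt in exact precision starting from the weights at 1000 pbw of glass, exactly as shown in problem or answer.
The oxide mass targets at 1000 pbw fused product:
  SiO2: 33.25% × 1000 = 332.5 pbw
  Na2O: 3.267% × 1000 = 32.67 pbw
  BaO: 15.96% × 1000 = 159.6 pbw
  K2O: 22.21% × 1000 = 222.1 pbw
  CaO: 17.65% × 1000 = 176.5 pbw
  Al2O3: 7.671% × 1000 = 76.71 pbw
Oxide-by-oxide audit given the weights on record, for the quoted basis mass (target by target, the sums agree given rounding of the digits):
  SiO2: 131.7·0.5224 + 248.1·0.6771 + 147.9·0.6469 = 332.5 pbw (target 332.5 pbw)
  Na2O: 248.1·0.1111 + 147.9·0.03450 = 32.67 pbw (target 32.67 pbw)
  BaO: 205.9·0.7753 = 159.6 pbw (target 159.6 pbw)
  K2O: 302.1·0.6773 + 147.9·0.1181 = 222.1 pbw (target 222.1 pbw)
  CaO: 131.7·0.4746 + 203.9·0.5591 = 176.5 pbw (target 176.5 pbw)
  Al2O3: 248.1·0.1987 + 147.9·0.1853 = 76.70 pbw (target 76.71 pbw)
Mass balance on the glass: batch Σ − ignition loss = 1000 pbw (oxide target masses add up to 1000 pbw; basis as stated: 1000 pbw — a pure rounding effect).
Batch grand total — Σ batch = 1240 pbw; loss to ignition Σ batch·LOI = 239.5 pbw; as yield: glass ÷ batch → 80.68%.

Batch per 1000 pbw fused product:
  Pearl ash: 302.1 pbw
  CaSiO3: 131.7 pbw
  Limestone: 203.9 pbw
  Na-feldspar: 248.1 pbw
  K-feldspar: 147.9 pbw
  Barium carbonate: 205.9 pbw
Total batch = 1240 pbw; LOI loss = 239.5 pbw; yield = 80.68%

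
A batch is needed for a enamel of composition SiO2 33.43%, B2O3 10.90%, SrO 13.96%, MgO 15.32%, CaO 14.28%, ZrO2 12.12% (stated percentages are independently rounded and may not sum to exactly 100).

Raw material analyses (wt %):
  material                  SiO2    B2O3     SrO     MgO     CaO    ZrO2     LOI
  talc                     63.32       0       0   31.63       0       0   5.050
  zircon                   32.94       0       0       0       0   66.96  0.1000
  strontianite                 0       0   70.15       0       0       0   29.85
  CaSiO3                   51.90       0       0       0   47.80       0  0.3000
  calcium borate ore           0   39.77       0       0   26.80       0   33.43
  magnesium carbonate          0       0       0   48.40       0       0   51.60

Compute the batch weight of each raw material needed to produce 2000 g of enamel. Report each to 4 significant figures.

Each numeric step carries exact precision through every step; in-progress results appear rounded off to 4 significant figures on the page. Every reported result takes just one rounding. The derived quantities are rebuilt using the weight values at 2000 g of glass at full float precision (net glass mass, the yield, six oxide percentages, totals, LOI), exactly as printed in the problem or answer text.
Target masses of each oxide per 2000 g enamel:
  SiO2: 33.43% × 2000 = 668.6 g
  B2O3: 10.90% × 2000 = 218.0 g
  SrO: 13.96% × 2000 = 279.2 g
  MgO: 15.32% × 2000 = 306.4 g
  CaO: 14.28% × 2000 = 285.6 g
  ZrO2: 12.12% × 2000 = 242.4 g
Sums-versus-targets review applying the batch weights above, under the basis named above (target by target, the sums agree inside rounding margins):
  SiO2: 629.8·0.6332 + 362.0·0.3294 + 290.2·0.5190 = 668.6 g (target 668.6 g)
  B2O3: 548.2·0.3977 = 218.0 g (target 218.0 g)
  SrO: 398.0·0.7015 = 279.2 g (target 279.2 g)
  MgO: 629.8·0.3163 + 221.5·0.4840 = 306.4 g (target 306.4 g)
  CaO: 290.2·0.4780 + 548.2·0.2680 = 285.6 g (target 285.6 g)
  ZrO2: 362.0·0.6696 = 242.4 g (target 242.4 g)
Glass-mass sanity pass: batch total minus LOI = 2000 g (the targets, summed, come to 2000 g; versus the stated basis of 2000 g — a pure rounding effect).
Whole-batch sum: Σ batch = 2450 g; LOI removed, Σ of batch·LOI: 449.4 g; yield: glass divided by total = 81.65%.

Batch per 2000 g enamel:
  talc: 629.8 g
  zircon: 362.0 g
  strontianite: 398.0 g
  CaSiO3: 290.2 g
  calcium borate ore: 548.2 g
  magnesium carbonate: 221.5 g
Total batch = 2450 g; LOI loss = 449.4 g; yield = 81.65%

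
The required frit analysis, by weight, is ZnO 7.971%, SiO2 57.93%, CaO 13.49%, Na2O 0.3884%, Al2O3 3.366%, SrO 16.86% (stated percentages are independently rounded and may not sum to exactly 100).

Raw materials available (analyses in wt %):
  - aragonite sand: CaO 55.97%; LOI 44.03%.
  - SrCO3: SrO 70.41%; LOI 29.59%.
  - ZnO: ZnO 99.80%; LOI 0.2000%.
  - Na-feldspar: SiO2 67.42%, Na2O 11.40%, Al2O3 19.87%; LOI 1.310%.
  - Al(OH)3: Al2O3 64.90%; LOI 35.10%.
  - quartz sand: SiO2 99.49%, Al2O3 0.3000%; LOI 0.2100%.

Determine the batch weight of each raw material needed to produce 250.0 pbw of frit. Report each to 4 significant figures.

Intermediates appear, rounded to four significant figures, across the worked steps; all internal work holds exact precision through every step; a single rounding finalizes every reported value; the derived quantities (glass mass, the yield, ignition loss, totals, the six compositions) are rebuilt from the weighed amounts per 250.0 pbw of glass at full float precision precisely as stated by the problem or the answer.
Target oxide masses per 250.0 pbw frit:
  ZnO: 7.971% × 250.0 = 19.93 pbw
  SiO2: 57.93% × 250.0 = 144.8 pbw
  CaO: 13.49% × 250.0 = 33.72 pbw
  Na2O: 0.3884% × 250.0 = 0.9710 pbw
  Al2O3: 3.366% × 250.0 = 8.415 pbw
  SrO: 16.86% × 250.0 = 42.15 pbw
A balance pass over the oxides, using the reported weights, on the stated basis (every target is met by its sum modulo rounding of the values):
  ZnO: 19.97·0.9980 = 19.93 pbw (target 19.93 pbw)
  SiO2: 8.518·0.6742 + 139.8·0.9949 = 144.8 pbw (target 144.8 pbw)
  CaO: 60.26·0.5597 = 33.73 pbw (target 33.72 pbw)
  Na2O: 8.518·0.1140 = 0.9711 pbw (target 0.9710 pbw)
  Al2O3: 8.518·0.1987 + 9.712·0.6490 + 139.8·0.003000 = 8.415 pbw (target 8.415 pbw)
  SrO: 59.86·0.7041 = 42.15 pbw (target 42.15 pbw)
Glass-mass closure: net batch after ignition = 250.0 pbw (summing oxide targets gives 250.0 pbw; stated basis 250.0 pbw — gaps are rounding artifacts).
Adding the batch up: Σ batch = 298.1 pbw; LOI loss = Σ batch·LOI = 48.10 pbw; yield: glass divided by total = 83.87%.

Batch per 250.0 pbw frit:
  aragonite sand: 60.26 pbw
  SrCO3: 59.86 pbw
  ZnO: 19.97 pbw
  Na-feldspar: 8.518 pbw
  Al(OH)3: 9.712 pbw
  quartz sand: 139.8 pbw
Total batch = 298.1 pbw; LOI loss = 48.10 pbw; yield = 83.87%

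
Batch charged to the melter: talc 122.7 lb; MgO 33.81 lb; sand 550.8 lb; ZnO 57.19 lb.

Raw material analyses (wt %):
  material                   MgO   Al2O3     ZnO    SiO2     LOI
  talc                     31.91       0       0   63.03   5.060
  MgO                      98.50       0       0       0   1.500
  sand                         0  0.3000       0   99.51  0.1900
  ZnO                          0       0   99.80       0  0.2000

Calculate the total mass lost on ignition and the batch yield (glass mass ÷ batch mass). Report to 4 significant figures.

Mid-chain values are shown, with 4-significant-digit rounding, as written. Exact precision is carried end to end; exactly one rounding lands on each reported number; the derived quantities are recomputed from the weighed amounts on 756.6 lb of glass in full float precision (totals, yield, four oxide percentages, net glass mass, LOI), exactly as printed in the problem or the answer.
Loss on ignition, line by line:
  talc: 122.7 × 0.05060 = 6.209 lb
  MgO: 33.81 × 0.01500 = 0.5071 lb
  sand: 550.8 × 0.001900 = 1.047 lb
  ZnO: 57.19 × 0.002000 = 0.1144 lb
Total LOI = 7.877 lb
Glass = batch − LOI = 764.5 − 7.877 = 756.6 lb

LOI loss = 7.877 lb; glass = 756.6 lb; yield = 98.97%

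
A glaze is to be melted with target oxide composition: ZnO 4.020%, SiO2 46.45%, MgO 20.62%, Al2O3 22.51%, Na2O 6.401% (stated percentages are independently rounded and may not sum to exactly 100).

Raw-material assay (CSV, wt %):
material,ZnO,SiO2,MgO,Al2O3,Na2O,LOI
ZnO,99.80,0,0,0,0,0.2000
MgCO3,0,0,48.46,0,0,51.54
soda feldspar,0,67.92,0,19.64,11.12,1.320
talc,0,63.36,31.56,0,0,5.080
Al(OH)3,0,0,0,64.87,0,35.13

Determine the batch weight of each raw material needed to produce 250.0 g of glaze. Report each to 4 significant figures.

In-progress results are printed rounded to four significant digits at each printed step — full float precision is kept at all times. A single rounding finalizes each reported value; the derived quantities (the totals, glass mass, the five compositions, ignition loss, the yield) are carried at full precision from the weighed amounts for 250.0 g of glass, precisely as stated by either problem or answer.
Target masses of each oxide per 250.0 g glaze:
  ZnO: 4.020% × 250.0 = 10.05 g
  SiO2: 46.45% × 250.0 = 116.1 g
  MgO: 20.62% × 250.0 = 51.55 g
  Al2O3: 22.51% × 250.0 = 56.28 g
  Na2O: 6.401% × 250.0 = 16.00 g
Checking each oxide sum per the reported batch figures, versus the basis set out (sums match the target masses inside rounding margins):
  ZnO: 10.07·0.9980 = 10.05 g (target 10.05 g)
  SiO2: 143.9·0.6792 + 29.01·0.6336 = 116.1 g (target 116.1 g)
  MgO: 87.48·0.4846 + 29.01·0.3156 = 51.55 g (target 51.55 g)
  Al2O3: 143.9·0.1964 + 43.18·0.6487 = 56.27 g (target 56.28 g)
  Na2O: 143.9·0.1112 = 16.00 g (target 16.00 g)
Consistency of the glass mass: batch Σ − ignition loss = 250.0 g (oxide target masses add up to 250.0 g; versus the stated basis of 250.0 g — differing by rounding only).
Adding the batch up: Σ batch = 313.6 g; the LOI term Σ batch·LOI equals 63.65 g; yield, glass over the total, = 79.71%.

Batch per 250.0 g glaze:
  ZnO: 10.07 g
  MgCO3: 87.48 g
  soda feldspar: 143.9 g
  talc: 29.01 g
  Al(OH)3: 43.18 g
Total batch = 313.6 g; LOI loss = 63.65 g; yield = 79.71%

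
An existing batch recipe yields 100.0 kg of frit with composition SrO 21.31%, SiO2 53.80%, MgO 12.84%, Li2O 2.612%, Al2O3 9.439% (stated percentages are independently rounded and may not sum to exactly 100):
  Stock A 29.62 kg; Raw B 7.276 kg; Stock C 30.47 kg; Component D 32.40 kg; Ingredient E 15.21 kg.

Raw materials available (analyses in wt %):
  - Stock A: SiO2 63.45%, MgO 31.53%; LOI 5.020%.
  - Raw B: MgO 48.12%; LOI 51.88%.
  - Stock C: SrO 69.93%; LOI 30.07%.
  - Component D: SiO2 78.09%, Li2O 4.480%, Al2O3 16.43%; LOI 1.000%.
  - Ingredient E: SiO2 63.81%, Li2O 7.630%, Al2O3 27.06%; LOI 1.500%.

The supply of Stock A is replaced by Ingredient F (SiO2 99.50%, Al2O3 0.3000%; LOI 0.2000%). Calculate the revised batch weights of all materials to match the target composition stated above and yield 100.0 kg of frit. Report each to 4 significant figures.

Each numeric step runs at exact precision through every step. Working values are shown rounded to four significant figures — every reported result is rounded only once. Derived quantities, which include the yield, LOI, five oxide percentages, net glass mass, totals, are carried in full precision, exactly as shown in the problem or answer text, using the weight values at 100.0 kg of glass.
Target oxide masses per 100.0 kg frit:
  SrO: 21.31% × 100.0 = 21.31 kg
  SiO2: 53.80% × 100.0 = 53.80 kg
  MgO: 12.84% × 100.0 = 12.84 kg
  Li2O: 2.612% × 100.0 = 2.612 kg
  Al2O3: 9.439% × 100.0 = 9.439 kg
Balance tally, oxide-wise, with the batch weights as given, for the quoted basis mass (each sum matches its target mass modulo rounding of the values):
  SrO: 30.47·0.6993 = 21.31 kg (target 21.31 kg)
  SiO2: 24.41·0.9950 + 18.88·0.7809 + 23.15·0.6381 = 53.80 kg (target 53.80 kg)
  MgO: 26.68·0.4812 = 12.84 kg (target 12.84 kg)
  Li2O: 18.88·0.04480 + 23.15·0.07630 = 2.612 kg (target 2.612 kg)
  Al2O3: 24.41·0.003000 + 18.88·0.1643 + 23.15·0.2706 = 9.440 kg (target 9.439 kg)
Glass-mass bookkeeping: total batch − LOI = 100.0 kg (oxide target masses add up to 100.0 kg; versus the stated basis of 100.0 kg — a pure rounding effect).
Summing the batch: Σ batch = 123.6 kg; LOI removed, Σ of batch·LOI: 23.59 kg; yield: glass divided by total = 80.91%.

Revised batch per 100.0 kg frit:
  Ingredient F: 24.41 kg
  Raw B: 26.68 kg
  Stock C: 30.47 kg
  Component D: 18.88 kg
  Ingredient E: 23.15 kg
Total batch = 123.6 kg; LOI loss = 23.59 kg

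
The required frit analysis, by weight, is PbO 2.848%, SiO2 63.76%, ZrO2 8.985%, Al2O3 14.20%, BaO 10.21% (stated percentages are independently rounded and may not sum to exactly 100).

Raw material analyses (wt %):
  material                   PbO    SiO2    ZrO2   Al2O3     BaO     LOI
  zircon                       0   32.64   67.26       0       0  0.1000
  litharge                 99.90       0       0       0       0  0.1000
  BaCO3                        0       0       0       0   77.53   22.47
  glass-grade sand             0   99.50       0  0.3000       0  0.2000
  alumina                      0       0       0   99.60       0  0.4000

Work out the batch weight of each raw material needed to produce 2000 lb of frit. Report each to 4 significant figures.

Batch per 2000 lb frit:
  zircon: 267.2 lb
  litharge: 57.02 lb
  BaCO3: 263.4 lb
  glass-grade sand: 1194 lb
  alumina: 281.5 lb
Total batch = 2063 lb; LOI loss = 63.02 lb; yield = 96.95%

Rounding to 4 significant digits governs each mid-chain value as shown — all internal work carries exact precision at all times; each reported result is rounded only once — all derived quantities are carried at full float precision (LOI, yield, the five compositions, the totals, net glass mass) starting from the weights at 2000 lb of glass, as they appear in question or answer.
Target masses of each oxide per 2000 lb frit:
  PbO: 2.848% × 2000 = 56.96 lb
  SiO2: 63.76% × 2000 = 1275 lb
  ZrO2: 8.985% × 2000 = 179.7 lb
  Al2O3: 14.20% × 2000 = 284.0 lb
  BaO: 10.21% × 2000 = 204.2 lb
A balance pass over the oxides, per the reported batch figures, for the quoted basis mass (sum by sum, the targets are met exact up to rounding of places):
  PbO: 57.02·0.9990 = 56.96 lb (target 56.96 lb)
  SiO2: 267.2·0.3264 + 1194·0.9950 = 1275 lb (target 1275 lb)
  ZrO2: 267.2·0.6726 = 179.7 lb (target 179.7 lb)
  Al2O3: 1194·0.003000 + 281.5·0.9960 = 284.0 lb (target 284.0 lb)
  BaO: 263.4·0.7753 = 204.2 lb (target 204.2 lb)
Glass-mass closure: whole batch net of LOI = 2000 lb (oxide target masses add up to 2000 lb; basis as stated: 2000 lb — gaps are rounding artifacts).
Adding the batch up: Σ batch = 2063 lb; LOI removed, Σ of batch·LOI: 63.02 lb; as yield: glass ÷ batch → 96.95%.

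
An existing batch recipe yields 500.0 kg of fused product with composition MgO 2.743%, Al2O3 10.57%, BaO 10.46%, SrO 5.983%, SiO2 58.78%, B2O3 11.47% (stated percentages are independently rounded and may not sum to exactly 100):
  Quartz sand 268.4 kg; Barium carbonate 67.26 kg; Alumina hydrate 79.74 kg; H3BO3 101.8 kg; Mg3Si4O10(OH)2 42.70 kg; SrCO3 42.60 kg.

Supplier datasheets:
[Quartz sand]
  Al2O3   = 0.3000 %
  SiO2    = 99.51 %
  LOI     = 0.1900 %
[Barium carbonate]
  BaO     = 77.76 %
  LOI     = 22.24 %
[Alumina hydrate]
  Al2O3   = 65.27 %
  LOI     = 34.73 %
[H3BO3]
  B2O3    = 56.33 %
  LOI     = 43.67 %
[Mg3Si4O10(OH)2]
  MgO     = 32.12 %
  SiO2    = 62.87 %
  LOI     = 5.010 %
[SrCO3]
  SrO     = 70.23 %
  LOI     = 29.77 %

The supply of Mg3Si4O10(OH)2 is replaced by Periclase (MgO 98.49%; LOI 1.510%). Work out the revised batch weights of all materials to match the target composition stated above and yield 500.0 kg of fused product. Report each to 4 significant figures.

Revised batch per 500.0 kg fused product:
  Quartz sand: 295.3 kg
  Barium carbonate: 67.26 kg
  Alumina hydrate: 79.61 kg
  H3BO3: 101.8 kg
  Periclase: 13.93 kg
  SrCO3: 42.60 kg
Total batch = 600.5 kg; LOI loss = 100.5 kg

Values along the way are printed rounded to 4 significant figures in the printout; every computation carries exact precision through the solve. A single rounding finalizes each reported result; derived quantities, which include yield, ignition loss, the totals, six oxide percentages, net glass mass, are re-derived in exact precision, as they appear in problem or answer, using the weight values on 500.0 kg of glass.
Target oxide masses per 500.0 kg fused product:
  MgO: 2.743% × 500.0 = 13.72 kg
  Al2O3: 10.57% × 500.0 = 52.85 kg
  BaO: 10.46% × 500.0 = 52.30 kg
  SrO: 5.983% × 500.0 = 29.92 kg
  SiO2: 58.78% × 500.0 = 293.9 kg
  B2O3: 11.47% × 500.0 = 57.35 kg
Sums-versus-targets review from the weights as reported, at the basis given (sum by sum, the targets are met modulo rounding of the values):
  MgO: 13.93·0.9849 = 13.72 kg (target 13.72 kg)
  Al2O3: 295.3·0.003000 + 79.61·0.6527 = 52.85 kg (target 52.85 kg)
  BaO: 67.26·0.7776 = 52.30 kg (target 52.30 kg)
  SrO: 42.60·0.7023 = 29.92 kg (target 29.92 kg)
  SiO2: 295.3·0.9951 = 293.9 kg (target 293.9 kg)
  B2O3: 101.8·0.5633 = 57.34 kg (target 57.35 kg)
Glass-mass bookkeeping: the batch minus its LOI: 500.0 kg (oxide target masses add up to 500.0 kg; basis as stated: 500.0 kg — rounding explains the deltas).
Batch total: Σ batch = 600.5 kg; the LOI term Σ batch·LOI equals 100.5 kg; yield = glass ÷ total batch = 83.26%.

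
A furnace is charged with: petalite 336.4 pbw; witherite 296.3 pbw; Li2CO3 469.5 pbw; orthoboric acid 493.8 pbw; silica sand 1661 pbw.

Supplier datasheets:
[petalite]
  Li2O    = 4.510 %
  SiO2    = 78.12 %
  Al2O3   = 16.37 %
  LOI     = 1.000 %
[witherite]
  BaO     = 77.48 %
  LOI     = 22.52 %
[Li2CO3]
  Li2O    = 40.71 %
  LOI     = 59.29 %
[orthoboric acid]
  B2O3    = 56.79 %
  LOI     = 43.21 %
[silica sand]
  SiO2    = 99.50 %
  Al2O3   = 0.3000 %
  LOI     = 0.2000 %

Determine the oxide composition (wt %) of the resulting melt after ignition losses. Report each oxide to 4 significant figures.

Mid-chain values are rounded to four significant digits when displayed — every computation carries full precision at all times — a single rounding produces every reported figure; derived quantities, which include glass mass, the yield, LOI, the five compositions, totals, are carried in full precision, as written in the problem or answer text, starting from the weights at 2692 pbw of glass.
Per-oxide mass from batch:
  BaO: 296.3·0.7748 = 229.6 pbw
  Li2O: 336.4·0.04510 + 469.5·0.4071 = 206.3 pbw
  SiO2: 336.4·0.7812 + 1661·0.9950 = 1915 pbw
  B2O3: 493.8·0.5679 = 280.4 pbw
  Al2O3: 336.4·0.1637 + 1661·0.003000 = 60.05 pbw
LOI: 336.4·0.01000 + 296.3·0.2252 + 469.5·0.5929 + 493.8·0.4321 + 1661·0.002000 = 565.2 pbw
The glass mass, total less LOI, = 3257 − 565.2 = 2692 pbw (equal to the oxide-mass sum)
oxide / glass × 100 gives the wt %

Glass mass = 2692 pbw (batch 3257 − LOI 565.2).
Composition: BaO 8.528%, Li2O 7.664%, SiO2 71.16%, B2O3 10.42%, Al2O3 2.231%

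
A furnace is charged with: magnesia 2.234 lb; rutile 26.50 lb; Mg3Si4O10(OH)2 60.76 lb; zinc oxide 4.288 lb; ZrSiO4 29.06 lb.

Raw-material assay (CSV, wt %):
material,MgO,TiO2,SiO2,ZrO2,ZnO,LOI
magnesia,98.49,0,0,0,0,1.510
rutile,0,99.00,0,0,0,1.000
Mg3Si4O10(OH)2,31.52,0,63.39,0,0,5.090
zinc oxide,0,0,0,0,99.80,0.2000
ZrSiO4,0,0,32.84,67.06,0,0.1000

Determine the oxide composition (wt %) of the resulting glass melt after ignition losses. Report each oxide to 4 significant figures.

Glass mass = 119.4 lb (batch 122.8 − LOI 3.429).
Composition: MgO 17.88%, TiO2 21.97%, SiO2 40.25%, ZrO2 16.32%, ZnO 3.584%

All internal work carries full float precision in all steps — mid-chain values are displayed, rounded to 4 significant digits, at each printed step; each reported number takes exactly one rounding. Derived quantities (totals, net glass mass, the five compositions, LOI, yield) are rebuilt using the weight values for 119.4 lb of glass in full float precision as set out in problem or answer.
Oxide masses out of the charge:
  MgO: 2.234·0.9849 + 60.76·0.3152 = 21.35 lb
  TiO2: 26.50·0.9900 = 26.23 lb
  SiO2: 60.76·0.6339 + 29.06·0.3284 = 48.06 lb
  ZrO2: 29.06·0.6706 = 19.49 lb
  ZnO: 4.288·0.9980 = 4.279 lb
LOI: 2.234·0.01510 + 26.50·0.01000 + 60.76·0.05090 + 4.288·0.002000 + 29.06·0.001000 = 3.429 lb
Glass mass = batch − LOI = 122.8 − 3.429 = 119.4 lb (= Σ oxide masses)
each oxide over glass, ×100, is wt %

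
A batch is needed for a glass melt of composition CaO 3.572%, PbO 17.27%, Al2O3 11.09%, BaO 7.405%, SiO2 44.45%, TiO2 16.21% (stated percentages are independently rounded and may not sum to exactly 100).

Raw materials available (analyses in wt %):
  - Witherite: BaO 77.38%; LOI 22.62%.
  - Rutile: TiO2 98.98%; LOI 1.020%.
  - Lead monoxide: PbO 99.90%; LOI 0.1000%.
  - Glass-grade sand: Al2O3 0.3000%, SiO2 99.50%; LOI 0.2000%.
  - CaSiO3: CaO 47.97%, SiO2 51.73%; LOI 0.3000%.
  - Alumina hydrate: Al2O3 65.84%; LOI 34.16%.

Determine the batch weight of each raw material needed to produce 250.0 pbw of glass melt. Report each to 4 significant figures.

Batch per 250.0 pbw glass melt:
  Witherite: 23.92 pbw
  Rutile: 40.94 pbw
  Lead monoxide: 43.22 pbw
  Glass-grade sand: 102.0 pbw
  CaSiO3: 18.62 pbw
  Alumina hydrate: 41.64 pbw
Total batch = 270.3 pbw; LOI loss = 20.36 pbw; yield = 92.47%

Each numeric step carries exact precision at every stage. Rounding to four significant figures governs each working value as displayed; a single rounding produces each reported result — all derived quantities, including totals, LOI, the six compositions, glass mass, the yield, are carried from the batch weights per 250.0 pbw of glass in full float precision precisely as stated by problem or answer.
The oxide mass targets at 250.0 pbw glass melt:
  CaO: 3.572% × 250.0 = 8.930 pbw
  PbO: 17.27% × 250.0 = 43.18 pbw
  Al2O3: 11.09% × 250.0 = 27.72 pbw
  BaO: 7.405% × 250.0 = 18.51 pbw
  SiO2: 44.45% × 250.0 = 111.1 pbw
  TiO2: 16.21% × 250.0 = 40.52 pbw
Mass-balance tally per oxide working from each reported weight, relative to the basis at hand (delivered sums recover each target given rounding of the digits):
  CaO: 18.62·0.4797 = 8.932 pbw (target 8.930 pbw)
  PbO: 43.22·0.9990 = 43.18 pbw (target 43.18 pbw)
  Al2O3: 102.0·0.003000 + 41.64·0.6584 = 27.72 pbw (target 27.72 pbw)
  BaO: 23.92·0.7738 = 18.51 pbw (target 18.51 pbw)
  SiO2: 102.0·0.9950 + 18.62·0.5173 = 111.1 pbw (target 111.1 pbw)
  TiO2: 40.94·0.9898 = 40.52 pbw (target 40.52 pbw)
Glass mass check: batch Σ − ignition loss = 250.0 pbw (the Σ of target masses is 250.0 pbw; the stated basis being 250.0 pbw — any gap is answer rounding).
Summing the batch: Σ batch = 270.3 pbw; Σ batch·LOI gives LOI loss = 20.36 pbw; yield: glass divided by total = 92.47%.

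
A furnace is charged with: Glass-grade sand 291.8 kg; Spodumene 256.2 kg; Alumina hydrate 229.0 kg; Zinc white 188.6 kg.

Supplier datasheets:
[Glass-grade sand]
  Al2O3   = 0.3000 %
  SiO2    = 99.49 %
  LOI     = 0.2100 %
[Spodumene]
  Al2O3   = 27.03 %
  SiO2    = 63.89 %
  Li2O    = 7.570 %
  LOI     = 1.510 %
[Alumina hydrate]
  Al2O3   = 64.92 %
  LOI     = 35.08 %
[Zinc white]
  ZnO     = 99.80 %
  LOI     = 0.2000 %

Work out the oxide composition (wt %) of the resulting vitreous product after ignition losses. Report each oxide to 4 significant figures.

All internal work holds exact precision from start to finish. Intermediates are printed rounded to four significant figures in the working. Every reported value is rounded exactly once — all derived quantities, including totals, yield, four oxide percentages, glass mass, ignition loss, are computed starting from the weights per 880.4 kg of glass in full float precision exactly as printed in the problem or answer text.
Delivered oxide masses:
  ZnO: 188.6·0.9980 = 188.2 kg
  Al2O3: 291.8·0.003000 + 256.2·0.2703 + 229.0·0.6492 = 218.8 kg
  SiO2: 291.8·0.9949 + 256.2·0.6389 = 454.0 kg
  Li2O: 256.2·0.07570 = 19.39 kg
LOI: 291.8·0.002100 + 256.2·0.01510 + 229.0·0.3508 + 188.6·0.002000 = 85.19 kg
Glass mass = batch − LOI = 965.6 − 85.19 = 880.4 kg (= the summed oxide contributions)
percent share: oxide ÷ glass, ×100

Glass mass = 880.4 kg (batch 965.6 − LOI 85.19).
Composition: ZnO 21.38%, Al2O3 24.85%, SiO2 51.57%, Li2O 2.203%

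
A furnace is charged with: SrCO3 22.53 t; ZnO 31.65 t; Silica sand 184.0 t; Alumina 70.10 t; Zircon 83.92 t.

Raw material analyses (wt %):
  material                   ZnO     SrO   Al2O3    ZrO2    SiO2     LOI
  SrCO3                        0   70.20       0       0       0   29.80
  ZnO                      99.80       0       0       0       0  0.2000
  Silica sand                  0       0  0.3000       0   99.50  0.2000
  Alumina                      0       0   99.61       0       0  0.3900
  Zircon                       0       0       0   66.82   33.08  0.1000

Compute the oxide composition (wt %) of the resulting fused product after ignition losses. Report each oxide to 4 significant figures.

The intermediate values are shown rounded off to 4 significant digits as written; exact precision is maintained at each step — each reported figure undergoes a single rounding; the derived quantities are re-derived using the weight values at 384.7 t of glass in exact precision (the totals, yield, LOI, glass mass, five oxide percentages), as quoted within problem or answer.
Per-oxide mass from batch:
  ZnO: 31.65·0.9980 = 31.59 t
  SrO: 22.53·0.7020 = 15.82 t
  Al2O3: 184.0·0.003000 + 70.10·0.9961 = 70.38 t
  ZrO2: 83.92·0.6682 = 56.08 t
  SiO2: 184.0·0.9950 + 83.92·0.3308 = 210.8 t
LOI: 22.53·0.2980 + 31.65·0.002000 + 184.0·0.002000 + 70.10·0.003900 + 83.92·0.001000 = 7.503 t
Resulting glass, batch − LOI: 392.2 − 7.503 = 384.7 t (matching Σ of the oxides)
wt % = oxide mass / glass mass × 100

Glass mass = 384.7 t (batch 392.2 − LOI 7.503).
Composition: ZnO 8.211%, SrO 4.111%, Al2O3 18.29%, ZrO2 14.58%, SiO2 54.81%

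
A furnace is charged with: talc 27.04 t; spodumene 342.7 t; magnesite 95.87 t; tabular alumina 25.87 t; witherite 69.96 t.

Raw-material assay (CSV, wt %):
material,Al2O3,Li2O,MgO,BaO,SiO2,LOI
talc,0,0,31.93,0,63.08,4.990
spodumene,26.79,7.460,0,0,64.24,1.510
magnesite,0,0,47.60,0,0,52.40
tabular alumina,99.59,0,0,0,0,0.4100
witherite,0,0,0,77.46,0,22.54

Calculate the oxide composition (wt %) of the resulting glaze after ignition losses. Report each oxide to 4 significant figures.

Glass mass = 488.8 t (batch 561.4 − LOI 72.63).
Composition: Al2O3 24.05%, Li2O 5.230%, MgO 11.10%, BaO 11.09%, SiO2 48.53%

All internal work holds full float precision throughout — the intermediate values are displayed, rounded to 4 significant figures, when written out; each reported result takes just one rounding — the derived quantities, including the five compositions, LOI, the yield, totals, net glass mass, are computed from the batch weights for 488.8 t of glass in exact precision precisely as stated by the question or the answer.
Oxide-by-oxide delivered mass:
  Al2O3: 342.7·0.2679 + 25.87·0.9959 = 117.6 t
  Li2O: 342.7·0.07460 = 25.57 t
  MgO: 27.04·0.3193 + 95.87·0.4760 = 54.27 t
  BaO: 69.96·0.7746 = 54.19 t
  SiO2: 27.04·0.6308 + 342.7·0.6424 = 237.2 t
LOI: 27.04·0.04990 + 342.7·0.01510 + 95.87·0.5240 + 25.87·0.004100 + 69.96·0.2254 = 72.63 t
Glass = total batch minus LOI = 561.4 − 72.63 = 488.8 t (the oxide masses sum to this)
percent by weight: oxide/glass ×100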